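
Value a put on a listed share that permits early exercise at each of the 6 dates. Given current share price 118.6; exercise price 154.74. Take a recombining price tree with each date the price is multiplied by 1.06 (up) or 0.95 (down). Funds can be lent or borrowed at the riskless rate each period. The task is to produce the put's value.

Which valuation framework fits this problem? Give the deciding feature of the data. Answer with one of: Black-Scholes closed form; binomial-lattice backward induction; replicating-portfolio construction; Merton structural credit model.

framework: binomial-lattice backward induction

Key observation: an American put (K = 154.74, S₀ = 118.6) on a 6-date tree has no closed form — the optimal stopping decision is embedded and must be resolved recursively from expiry.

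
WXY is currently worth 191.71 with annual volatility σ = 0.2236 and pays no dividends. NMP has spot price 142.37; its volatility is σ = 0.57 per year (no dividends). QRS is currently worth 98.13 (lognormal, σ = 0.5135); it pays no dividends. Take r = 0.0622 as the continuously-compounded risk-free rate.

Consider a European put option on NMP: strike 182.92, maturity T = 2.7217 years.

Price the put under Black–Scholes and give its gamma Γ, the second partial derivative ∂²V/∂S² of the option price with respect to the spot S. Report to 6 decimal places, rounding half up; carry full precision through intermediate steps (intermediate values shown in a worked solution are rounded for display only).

σ√T = 0.57·√2.7217 = 0.940362
d₁ = (ln(S/K) + (r+σ²/2)T) / (σ√T) = (ln(142.37/182.92) + (0.0622+0.57²/2)·2.7217) / 0.940362 = (-0.250620 + 0.611430) / 0.940362 = 0.383693
d₂ = d₁ − σ√T = 0.383693 − 0.940362 = -0.556669
e^{−rT} = 0.844264
N(−d₁) = 0.350603,  N(−d₂) = 0.711123
Put price V = K·e^{−rT}·N(−d₂) − S·N(−d₁) = 109.820745 − 49.915346 = 59.905399
φ(d₁) = (1/√(2π))·e^{−d₁²/2} = 0.370631
Γ = φ(d₁) / (S·σ·√T) = 0.002768

price = 59.905399
Γ = 0.002768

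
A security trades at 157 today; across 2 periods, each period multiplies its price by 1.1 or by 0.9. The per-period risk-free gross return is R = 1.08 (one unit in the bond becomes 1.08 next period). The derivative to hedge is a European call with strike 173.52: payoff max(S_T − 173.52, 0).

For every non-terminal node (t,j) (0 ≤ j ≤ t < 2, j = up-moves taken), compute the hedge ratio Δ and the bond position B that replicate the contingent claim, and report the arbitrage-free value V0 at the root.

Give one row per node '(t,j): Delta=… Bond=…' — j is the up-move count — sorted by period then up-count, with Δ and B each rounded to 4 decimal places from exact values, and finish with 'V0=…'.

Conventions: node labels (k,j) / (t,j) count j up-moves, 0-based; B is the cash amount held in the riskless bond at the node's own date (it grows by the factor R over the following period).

(0,0): Delta=0.4366 Bond=-57.1181
(1,0): Delta=0.0000 Bond=0.0000
(1,1): Delta=0.4763 Bond=-68.5417
V0=11.4236

Under the risk-neutral measure, an up-move has probability p* = (R−d)/(u−d) = 0.9000 and values discount at R = 1.08.
At maturity the claim pays: V(2,0)=0.0000, V(2,1)=0.0000, V(2,2)=16.4500
Node (1,0) S=141.3000: V=(p*·0.0000+(1−p*)·0.0000)/1.08=0.0000; Δ=(0.0000−0.0000)/(155.4300−127.1700)=0.0000; B=V−Δ·S=0.0000
Node (1,1) S=172.7000: V=(p*·16.4500+(1−p*)·0.0000)/1.08=13.7083; Δ=(16.4500−0.0000)/(189.9700−155.4300)=0.4763; B=V−Δ·S=-68.5417
Node (0,0) S=157.0000: V=(p*·13.7083+(1−p*)·0.0000)/1.08=11.4236; Δ=(13.7083−0.0000)/(172.7000−141.3000)=0.4366; B=V−Δ·S=-57.1181
Check: Δ(0,0)·S0 + B(0,0) = 11.4236 = V0.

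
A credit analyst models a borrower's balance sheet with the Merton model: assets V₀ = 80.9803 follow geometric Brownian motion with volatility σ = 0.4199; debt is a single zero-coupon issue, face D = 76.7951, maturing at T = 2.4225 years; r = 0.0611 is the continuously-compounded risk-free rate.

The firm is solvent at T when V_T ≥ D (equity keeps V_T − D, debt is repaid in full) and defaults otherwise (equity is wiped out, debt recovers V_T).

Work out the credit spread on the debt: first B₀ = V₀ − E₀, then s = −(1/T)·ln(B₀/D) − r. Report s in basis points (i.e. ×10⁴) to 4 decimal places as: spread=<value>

spread=850.3911

Work the structural quantities from V₀ = 80.9803 against face 76.7951:
d₁ = [ln(V₀/D) + (r + σ²/2)T] / (σ√T)
   = [ln(80.9803/76.7951) + (0.0611 + 0.5·0.4199²)·2.4225] / (0.4199·√2.4225)
   = [0.053065 + 0.361578] / 0.653548 = 0.634448
d₂ = d₁ − σ√T = 0.634448 − 0.653548 = -0.019100
N(d₁) = 0.737106,  N(d₂) = 0.492381,  e^(−rT) = 0.862418
E₀ = V₀·N(d₁) − D·e^(−rT)·N(d₂)
   = 80.9803·0.737106 − 76.7951·0.862418·0.492381 = 27.080927
B₀ = V₀ − E₀ = 80.9803 − 27.080927 = 53.899373
spread = −(1/T)·ln(B₀/D) − r = −(1/2.4225)·ln(53.899373/76.7951) − 0.0611 = 0.08503911
in basis points: 0.08503911 × 10⁴ = 850.3911 bp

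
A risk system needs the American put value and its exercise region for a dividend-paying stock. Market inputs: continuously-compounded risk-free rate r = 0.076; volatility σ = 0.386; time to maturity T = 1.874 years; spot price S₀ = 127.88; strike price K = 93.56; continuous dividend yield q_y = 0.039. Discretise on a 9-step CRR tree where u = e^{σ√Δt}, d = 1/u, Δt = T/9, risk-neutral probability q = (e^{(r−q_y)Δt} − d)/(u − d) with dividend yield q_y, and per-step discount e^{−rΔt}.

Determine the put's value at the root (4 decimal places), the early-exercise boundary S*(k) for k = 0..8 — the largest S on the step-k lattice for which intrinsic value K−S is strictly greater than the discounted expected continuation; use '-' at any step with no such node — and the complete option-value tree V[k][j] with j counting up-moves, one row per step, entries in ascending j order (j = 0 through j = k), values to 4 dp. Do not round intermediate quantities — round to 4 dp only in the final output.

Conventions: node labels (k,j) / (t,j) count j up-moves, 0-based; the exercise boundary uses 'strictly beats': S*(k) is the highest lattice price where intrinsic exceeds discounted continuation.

params: Δt=0.20822 u=1.19260 d=0.83850 q=0.47792 e^(-rΔt)=0.98430
t_9 payoffs: 67.3574 56.2921 40.5539 18.1695 0.0000 0.0000 0.0000 0.0000 0.0000 0.0000
t_8: node(8,0) S=31.2493 payoff=62.3107 vs cont=61.0946 → 62.3107 [stop]  node(8,1) S=44.4458 payoff=49.1142 vs cont=48.0048 → 49.1142 [stop]  node(8,2) S=63.2151 payoff=30.3449 vs cont=29.3872 → 30.3449 [stop]  node(8,3) S=89.9108 payoff=3.6492 vs cont=9.3370 → 9.3370 [wait]  node(8,4) S=127.8800 payoff=0.0000 vs cont=0.0000 → 0.0000 [wait]  node(8,5) S=181.8835 payoff=0.0000 vs cont=0.0000 → 0.0000 [wait]  node(8,6) S=258.6927 payoff=0.0000 vs cont=0.0000 → 0.0000 [wait]  node(8,7) S=367.9382 payoff=0.0000 vs cont=0.0000 → 0.0000 [wait]  node(8,8) S=523.3179 payoff=0.0000 vs cont=0.0000 → 0.0000 [wait]  ⇒ S*(8)=63.2151
t_7: node(7,0) S=37.2679 payoff=56.2921 vs cont=55.1246 → 56.2921 [stop]  node(7,1) S=53.0061 payoff=40.5539 vs cont=39.5137 → 40.5539 [stop]  node(7,2) S=75.3905 payoff=18.1695 vs cont=19.9860 → 19.9860 [wait]  node(7,3) S=107.2278 payoff=0.0000 vs cont=4.7981 → 4.7981 [wait]  node(7,4) S=152.5099 payoff=0.0000 vs cont=0.0000 → 0.0000 [wait]  node(7,5) S=216.9146 payoff=0.0000 vs cont=0.0000 → 0.0000 [wait]  node(7,6) S=308.5173 payoff=0.0000 vs cont=0.0000 → 0.0000 [wait]  node(7,7) S=438.8036 payoff=0.0000 vs cont=0.0000 → 0.0000 [wait]  ⇒ S*(7)=53.0061
t_6: node(6,0) S=44.4458 payoff=49.1142 vs cont=48.0048 → 49.1142 [stop]  node(6,1) S=63.2151 payoff=30.3449 vs cont=30.2417 → 30.3449 [stop]  node(6,2) S=89.9108 payoff=3.6492 vs cont=12.5276 → 12.5276 [wait]  node(6,3) S=127.8800 payoff=0.0000 vs cont=2.4657 → 2.4657 [wait]  node(6,4) S=181.8835 payoff=0.0000 vs cont=0.0000 → 0.0000 [wait]  node(6,5) S=258.6927 payoff=0.0000 vs cont=0.0000 → 0.0000 [wait]  node(6,6) S=367.9382 payoff=0.0000 vs cont=0.0000 → 0.0000 [wait]  ⇒ S*(6)=63.2151
t_5: node(5,0) S=53.0061 payoff=40.5539 vs cont=39.5137 → 40.5539 [stop]  node(5,1) S=75.3905 payoff=18.1695 vs cont=21.4869 → 21.4869 [wait]  node(5,2) S=107.2278 payoff=0.0000 vs cont=7.5976 → 7.5976 [wait]  node(5,3) S=152.5099 payoff=0.0000 vs cont=1.2671 → 1.2671 [wait]  node(5,4) S=216.9146 payoff=0.0000 vs cont=0.0000 → 0.0000 [wait]  node(5,5) S=308.5173 payoff=0.0000 vs cont=0.0000 → 0.0000 [wait]  ⇒ S*(5)=53.0061
t_4: node(4,0) S=63.2151 payoff=30.3449 vs cont=30.9477 → 30.9477 [wait]  node(4,1) S=89.9108 payoff=3.6492 vs cont=14.6158 → 14.6158 [wait]  node(4,2) S=127.8800 payoff=0.0000 vs cont=4.5003 → 4.5003 [wait]  node(4,3) S=181.8835 payoff=0.0000 vs cont=0.6511 → 0.6511 [wait]  node(4,4) S=258.6927 payoff=0.0000 vs cont=0.0000 → 0.0000 [wait]  ⇒ S*(4)=-
t_3: node(3,0) S=75.3905 payoff=18.1695 vs cont=22.7790 → 22.7790 [wait]  node(3,1) S=107.2278 payoff=0.0000 vs cont=9.6278 → 9.6278 [wait]  node(3,2) S=152.5099 payoff=0.0000 vs cont=2.6189 → 2.6189 [wait]  node(3,3) S=216.9146 payoff=0.0000 vs cont=0.3346 → 0.3346 [wait]  ⇒ S*(3)=-
t_2: node(2,0) S=89.9108 payoff=3.6492 vs cont=16.2348 → 16.2348 [wait]  node(2,1) S=127.8800 payoff=0.0000 vs cont=6.1796 → 6.1796 [wait]  node(2,2) S=181.8835 payoff=0.0000 vs cont=1.5032 → 1.5032 [wait]  ⇒ S*(2)=-
t_1: node(1,0) S=107.2278 payoff=0.0000 vs cont=11.2498 → 11.2498 [wait]  node(1,1) S=152.5099 payoff=0.0000 vs cont=3.8827 → 3.8827 [wait]  ⇒ S*(1)=-
t_0: node(0,0) S=127.8800 payoff=0.0000 vs cont=7.6076 → 7.6076 [wait]  ⇒ S*(0)=-

price = 7.6076
boundary = - - - - - 53.0061 63.2151 53.0061 63.2151
tree:
7.6076
11.2498 3.8827
16.2348 6.1796 1.5032
22.7790 9.6278 2.6189 0.3346
30.9477 14.6158 4.5003 0.6511 0.0000
40.5539 21.4869 7.5976 1.2671 0.0000 0.0000
49.1142 30.3449 12.5276 2.4657 0.0000 0.0000 0.0000
56.2921 40.5539 19.9860 4.7981 0.0000 0.0000 0.0000 0.0000
62.3107 49.1142 30.3449 9.3370 0.0000 0.0000 0.0000 0.0000 0.0000
67.3574 56.2921 40.5539 18.1695 0.0000 0.0000 0.0000 0.0000 0.0000 0.0000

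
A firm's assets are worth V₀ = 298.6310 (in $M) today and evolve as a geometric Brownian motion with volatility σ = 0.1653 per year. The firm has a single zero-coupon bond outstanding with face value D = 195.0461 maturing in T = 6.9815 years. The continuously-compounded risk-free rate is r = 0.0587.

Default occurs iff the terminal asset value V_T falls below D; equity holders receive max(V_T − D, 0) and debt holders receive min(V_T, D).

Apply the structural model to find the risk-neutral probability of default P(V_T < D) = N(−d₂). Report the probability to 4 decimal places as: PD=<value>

Equity is a call on the firm's assets struck at D = 195.0461:
d₁ = [ln(V₀/D) + (r + σ²/2)T] / (σ√T)
   = [ln(298.6310/195.0461) + (0.0587 + 0.5·0.1653²)·6.9815] / (0.1653·√6.9815)
   = [0.425973 + 0.505196] / 0.436764 = 2.131970
d₂ = d₁ − σ√T = 2.131970 − 0.436764 = 1.695205
risk-neutral PD = N(−d₂) = N(-1.695205) = 0.045018

PD=0.0450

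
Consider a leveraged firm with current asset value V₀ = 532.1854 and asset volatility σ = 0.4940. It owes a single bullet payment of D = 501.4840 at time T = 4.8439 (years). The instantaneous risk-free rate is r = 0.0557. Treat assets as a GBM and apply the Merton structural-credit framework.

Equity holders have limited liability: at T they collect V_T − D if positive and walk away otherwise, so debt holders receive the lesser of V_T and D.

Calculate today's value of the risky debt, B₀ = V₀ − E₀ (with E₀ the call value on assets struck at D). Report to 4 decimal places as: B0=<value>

Apply the equity-as-call identities (strike 501.4840, horizon 4.8439 years):
d₁ = [ln(V₀/D) + (r + σ²/2)T] / (σ√T)
   = [ln(532.1854/501.4840) + (0.0557 + 0.5·0.4940²)·4.8439] / (0.4940·√4.8439)
   = [0.059420 + 0.860848] / 1.087238 = 0.846428
d₂ = d₁ − σ√T = 0.846428 − 1.087238 = -0.240810
N(d₁) = 0.801343,  N(d₂) = 0.404851,  e^(−rT) = 0.763528
E₀ = V₀·N(d₁) − D·e^(−rT)·N(d₂)
   = 532.1854·0.801343 − 501.4840·0.763528·0.404851 = 271.446630
B₀ = V₀ − E₀ = 532.1854 − 271.446630 = 260.738770

B0=260.7388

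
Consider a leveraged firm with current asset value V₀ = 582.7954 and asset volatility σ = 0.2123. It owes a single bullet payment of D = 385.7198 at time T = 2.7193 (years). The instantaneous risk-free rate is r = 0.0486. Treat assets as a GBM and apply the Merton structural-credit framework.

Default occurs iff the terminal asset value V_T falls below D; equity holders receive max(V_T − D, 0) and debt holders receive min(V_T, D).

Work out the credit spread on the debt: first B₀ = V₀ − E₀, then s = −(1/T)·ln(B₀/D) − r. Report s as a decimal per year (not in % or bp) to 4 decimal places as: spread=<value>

Work the structural quantities from V₀ = 582.7954 against face 385.7198:
d₁ = [ln(V₀/D) + (r + σ²/2)T] / (σ√T)
   = [ln(582.7954/385.7198) + (0.0486 + 0.5·0.2123²)·2.7193] / (0.2123·√2.7193)
   = [0.412725 + 0.193439] / 0.350089 = 1.731457
d₂ = d₁ − σ√T = 1.731457 − 0.350089 = 1.381368
N(d₁) = 0.958315,  N(d₂) = 0.916417,  e^(−rT) = 0.876203
E₀ = V₀·N(d₁) − D·e^(−rT)·N(d₂)
   = 582.7954·0.958315 − 385.7198·0.876203·0.916417 = 248.781226
B₀ = V₀ − E₀ = 582.7954 − 248.781226 = 334.014174
spread = −(1/T)·ln(B₀/D) − r = −(1/2.7193)·ln(334.014174/385.7198) − 0.0486 = 0.00432824

spread=0.0043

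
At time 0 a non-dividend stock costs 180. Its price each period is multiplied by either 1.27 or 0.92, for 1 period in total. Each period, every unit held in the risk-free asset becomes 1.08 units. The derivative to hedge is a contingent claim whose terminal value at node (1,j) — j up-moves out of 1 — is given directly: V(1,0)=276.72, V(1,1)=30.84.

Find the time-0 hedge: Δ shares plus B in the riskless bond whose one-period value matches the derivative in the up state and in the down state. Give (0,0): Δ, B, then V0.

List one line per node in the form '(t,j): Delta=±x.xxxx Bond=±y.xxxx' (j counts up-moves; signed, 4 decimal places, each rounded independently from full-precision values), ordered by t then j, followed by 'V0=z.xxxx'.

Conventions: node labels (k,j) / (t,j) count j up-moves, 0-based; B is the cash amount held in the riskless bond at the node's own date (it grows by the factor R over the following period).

No-arbitrage ⇒ martingale measure with p* = (R−d)/(u−d) = 0.4571.
At maturity the claim pays: V(1,0)=276.7200, V(1,1)=30.8400
Node (0,0) S=180.0000: V=(p*·30.8400+(1−p*)·276.7200)/1.08=152.1460; Δ=(30.8400−276.7200)/(228.6000−165.6000)=-3.9029; B=V−Δ·S=854.6603
Check: Δ(0,0)·S0 + B(0,0) = 152.1460 = V0.

(0,0): Delta=-3.9029 Bond=854.6603
V0=152.1460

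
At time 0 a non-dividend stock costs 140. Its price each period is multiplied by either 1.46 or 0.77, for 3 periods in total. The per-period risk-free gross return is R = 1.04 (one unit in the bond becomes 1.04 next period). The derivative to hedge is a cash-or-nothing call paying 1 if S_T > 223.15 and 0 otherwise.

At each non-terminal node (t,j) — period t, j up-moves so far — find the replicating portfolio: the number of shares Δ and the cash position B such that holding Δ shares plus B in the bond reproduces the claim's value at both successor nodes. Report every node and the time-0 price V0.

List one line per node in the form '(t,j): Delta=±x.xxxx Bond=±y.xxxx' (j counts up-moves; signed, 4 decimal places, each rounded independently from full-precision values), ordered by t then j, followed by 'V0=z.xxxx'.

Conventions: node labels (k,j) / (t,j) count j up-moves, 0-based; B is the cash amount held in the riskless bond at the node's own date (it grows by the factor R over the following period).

Since d<R<u, set p* = (R−d)/(u−d) = 0.3913; price each node as the discounted p*-expectation of its children.
Payoffs at expiry: V(3,0)=0.0000, V(3,1)=0.0000, V(3,2)=1.0000, V(3,3)=1.0000
Node (2,0) S=83.0060: V=(p*·0.0000+(1−p*)·0.0000)/1.04=0.0000; Δ=(0.0000−0.0000)/(121.1888−63.9146)=0.0000; B=V−Δ·S=0.0000
Node (2,1) S=157.3880: V=(p*·1.0000+(1−p*)·0.0000)/1.04=0.3763; Δ=(1.0000−0.0000)/(229.7865−121.1888)=0.0092; B=V−Δ·S=-1.0730
Node (2,2) S=298.4240: V=(p*·1.0000+(1−p*)·1.0000)/1.04=0.9615; Δ=(1.0000−1.0000)/(435.6990−229.7865)=0.0000; B=V−Δ·S=0.9615
Node (1,0) S=107.8000: V=(p*·0.3763+(1−p*)·0.0000)/1.04=0.1416; Δ=(0.3763−0.0000)/(157.3880−83.0060)=0.0051; B=V−Δ·S=-0.4037
Node (1,1) S=204.4000: V=(p*·0.9615+(1−p*)·0.3763)/1.04=0.5820; Δ=(0.9615−0.3763)/(298.4240−157.3880)=0.0041; B=V−Δ·S=-0.2662
Node (0,0) S=140.0000: V=(p*·0.5820+(1−p*)·0.1416)/1.04=0.3018; Δ=(0.5820−0.1416)/(204.4000−107.8000)=0.0046; B=V−Δ·S=-0.3365
Check: Δ(0,0)·S0 + B(0,0) = 0.3018 = V0.

(0,0): Delta=0.0046 Bond=-0.3365
(1,0): Delta=0.0051 Bond=-0.4037
(1,1): Delta=0.0041 Bond=-0.2662
(2,0): Delta=0.0000 Bond=0.0000
(2,1): Delta=0.0092 Bond=-1.0730
(2,2): Delta=0.0000 Bond=0.9615
V0=0.3018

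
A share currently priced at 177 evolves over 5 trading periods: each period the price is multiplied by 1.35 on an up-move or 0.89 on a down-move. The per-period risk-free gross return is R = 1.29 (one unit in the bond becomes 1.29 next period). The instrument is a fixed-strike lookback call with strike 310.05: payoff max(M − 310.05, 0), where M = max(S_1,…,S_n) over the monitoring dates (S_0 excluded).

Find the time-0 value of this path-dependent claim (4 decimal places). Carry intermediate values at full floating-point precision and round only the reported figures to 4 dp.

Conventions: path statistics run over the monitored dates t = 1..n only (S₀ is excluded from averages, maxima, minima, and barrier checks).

Risk-neutral up-probability p* = (R−d)/(u−d) = (1.29−0.89)/(1.35−0.89) = 0.8696; the claim prices as the p*-weighted sum of path payoffs discounted by R^5.
Enumerate all 2^5 = 32 price paths (U = up ×1.35, D = down ×0.89); each path with k up-moves has probability p*^k·(1−p*)^(5−k).
DDDDD: M=157.5300, payoff=0.0000, prob=0.000038
UDDDD: M=238.9500, payoff=0.0000, prob=0.000252
DUDDD: M=212.6655, payoff=0.0000, prob=0.000252
UUDDD: M=322.5825, payoff=12.5325, prob=0.001678
DDUDD: M=189.2723, payoff=0.0000, prob=0.000252
UDUDD: M=287.0984, payoff=0.0000, prob=0.001678
DUUDD: M=287.0984, payoff=0.0000, prob=0.001678
UUUDD: M=435.4864, payoff=125.4364, prob=0.011186
DDDUD: M=168.4523, payoff=0.0000, prob=0.000252
UDDUD: M=255.5176, payoff=0.0000, prob=0.001678
DUDUD: M=255.5176, payoff=0.0000, prob=0.001678
UUDUD: M=387.5829, payoff=77.5329, prob=0.011186
DDUUD: M=255.5176, payoff=0.0000, prob=0.001678
UDUUD: M=387.5829, payoff=77.5329, prob=0.011186
DUUUD: M=387.5829, payoff=77.5329, prob=0.011186
UUUUD: M=587.9066, payoff=277.8566, prob=0.074577
DDDDU: M=157.5300, payoff=0.0000, prob=0.000252
UDDDU: M=238.9500, payoff=0.0000, prob=0.001678
DUDDU: M=227.4107, payoff=0.0000, prob=0.001678
UUDDU: M=344.9488, payoff=34.8988, prob=0.011186
DDUDU: M=227.4107, payoff=0.0000, prob=0.001678
UDUDU: M=344.9488, payoff=34.8988, prob=0.011186
DUUDU: M=344.9488, payoff=34.8988, prob=0.011186
UUUDU: M=523.2369, payoff=213.1869, prob=0.074577
DDDUU: M=227.4107, payoff=0.0000, prob=0.001678
UDDUU: M=344.9488, payoff=34.8988, prob=0.011186
DUDUU: M=344.9488, payoff=34.8988, prob=0.011186
UUDUU: M=523.2369, payoff=213.1869, prob=0.074577
DDUUU: M=344.9488, payoff=34.8988, prob=0.011186
UDUUU: M=523.2369, payoff=213.1869, prob=0.074577
DUUUU: M=523.2369, payoff=213.1869, prob=0.074577
UUUUU: M=793.6739, payoff=483.6239, prob=0.497177
Price = Σ prob·payoff / R^5 = 331.131615 / 3.572305 = 92.6941

price = 92.6941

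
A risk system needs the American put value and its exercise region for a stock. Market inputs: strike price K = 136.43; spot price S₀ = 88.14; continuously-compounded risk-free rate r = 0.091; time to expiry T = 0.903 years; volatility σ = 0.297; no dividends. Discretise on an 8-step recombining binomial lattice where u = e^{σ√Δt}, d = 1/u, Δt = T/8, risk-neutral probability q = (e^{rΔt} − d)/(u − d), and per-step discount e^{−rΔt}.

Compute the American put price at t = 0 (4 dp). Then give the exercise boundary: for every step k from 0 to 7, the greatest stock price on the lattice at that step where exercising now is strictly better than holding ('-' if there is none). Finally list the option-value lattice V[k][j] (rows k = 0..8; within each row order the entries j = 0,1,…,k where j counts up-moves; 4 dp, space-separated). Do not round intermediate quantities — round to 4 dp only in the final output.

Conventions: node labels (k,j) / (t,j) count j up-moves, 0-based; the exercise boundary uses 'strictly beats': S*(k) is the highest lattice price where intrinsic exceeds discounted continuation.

price = 48.2900
boundary = 88.1400 97.3886 107.6077 97.3886 107.6077 97.3886 107.6077 118.8990
tree:
48.2900
56.6603 39.0414
64.2357 48.2900 28.8223
71.0917 56.6603 39.0414 19.3615
77.2966 64.2357 48.2900 28.8223 11.2402
82.9123 71.0917 56.6603 39.0414 18.4264 5.0035
87.9946 77.2966 64.2357 48.2900 28.8223 9.4467 1.1092
92.5943 82.9123 71.0917 56.6603 39.0414 17.5310 2.3679 0.0000
96.7572 87.9946 77.2966 64.2357 48.2900 28.8223 5.0548 0.0000 0.0000

params: Δt=0.11288 u=1.10493 d=0.90503 q=0.52672 e^(-rΔt)=0.98978
t_8 payoffs: 96.7572 87.9946 77.2966 64.2357 48.2900 28.8223 5.0548 0.0000 0.0000
t_7: node(7,0) S=43.8357 payoff=92.5943 vs cont=91.2002 → 92.5943 [stop]  node(7,1) S=53.5177 payoff=82.9123 vs cont=81.5181 → 82.9123 [stop]  node(7,2) S=65.3383 payoff=71.0917 vs cont=69.6975 → 71.0917 [stop]  node(7,3) S=79.7697 payoff=56.6603 vs cont=55.2661 → 56.6603 [stop]  node(7,4) S=97.3886 payoff=39.0414 vs cont=37.6472 → 39.0414 [stop]  node(7,5) S=118.8990 payoff=17.5310 vs cont=16.1368 → 17.5310 [stop]  node(7,6) S=145.1605 payoff=0.0000 vs cont=2.3679 → 2.3679 [wait]  node(7,7) S=177.2224 payoff=0.0000 vs cont=0.0000 → 0.0000 [wait]  ⇒ S*(7)=118.8990
t_6: node(6,0) S=48.4354 payoff=87.9946 vs cont=86.6005 → 87.9946 [stop]  node(6,1) S=59.1334 payoff=77.2966 vs cont=75.9024 → 77.2966 [stop]  node(6,2) S=72.1943 payoff=64.2357 vs cont=62.8415 → 64.2357 [stop]  node(6,3) S=88.1400 payoff=48.2900 vs cont=46.8958 → 48.2900 [stop]  node(6,4) S=107.6077 payoff=28.8223 vs cont=27.4281 → 28.8223 [stop]  node(6,5) S=131.3752 payoff=5.0548 vs cont=9.4467 → 9.4467 [wait]  node(6,6) S=160.3923 payoff=0.0000 vs cont=1.1092 → 1.1092 [wait]  ⇒ S*(6)=107.6077
t_5: node(5,0) S=53.5177 payoff=82.9123 vs cont=81.5181 → 82.9123 [stop]  node(5,1) S=65.3383 payoff=71.0917 vs cont=69.6975 → 71.0917 [stop]  node(5,2) S=79.7697 payoff=56.6603 vs cont=55.2661 → 56.6603 [stop]  node(5,3) S=97.3886 payoff=39.0414 vs cont=37.6472 → 39.0414 [stop]  node(5,4) S=118.8990 payoff=17.5310 vs cont=18.4264 → 18.4264 [wait]  node(5,5) S=145.1605 payoff=0.0000 vs cont=5.0035 → 5.0035 [wait]  ⇒ S*(5)=97.3886
t_4: node(4,0) S=59.1334 payoff=77.2966 vs cont=75.9024 → 77.2966 [stop]  node(4,1) S=72.1943 payoff=64.2357 vs cont=62.8415 → 64.2357 [stop]  node(4,2) S=88.1400 payoff=48.2900 vs cont=46.8958 → 48.2900 [stop]  node(4,3) S=107.6077 payoff=28.8223 vs cont=27.8950 → 28.8223 [stop]  node(4,4) S=131.3752 payoff=5.0548 vs cont=11.2402 → 11.2402 [wait]  ⇒ S*(4)=107.6077
t_3: node(3,0) S=65.3383 payoff=71.0917 vs cont=69.6975 → 71.0917 [stop]  node(3,1) S=79.7697 payoff=56.6603 vs cont=55.2661 → 56.6603 [stop]  node(3,2) S=97.3886 payoff=39.0414 vs cont=37.6472 → 39.0414 [stop]  node(3,3) S=118.8990 payoff=17.5310 vs cont=19.3615 → 19.3615 [wait]  ⇒ S*(3)=97.3886
t_2: node(2,0) S=72.1943 payoff=64.2357 vs cont=62.8415 → 64.2357 [stop]  node(2,1) S=88.1400 payoff=48.2900 vs cont=46.8958 → 48.2900 [stop]  node(2,2) S=107.6077 payoff=28.8223 vs cont=28.3825 → 28.8223 [stop]  ⇒ S*(2)=107.6077
t_1: node(1,0) S=79.7697 payoff=56.6603 vs cont=55.2661 → 56.6603 [stop]  node(1,1) S=97.3886 payoff=39.0414 vs cont=37.6472 → 39.0414 [stop]  ⇒ S*(1)=97.3886
t_0: node(0,0) S=88.1400 payoff=48.2900 vs cont=46.8958 → 48.2900 [stop]  ⇒ S*(0)=88.1400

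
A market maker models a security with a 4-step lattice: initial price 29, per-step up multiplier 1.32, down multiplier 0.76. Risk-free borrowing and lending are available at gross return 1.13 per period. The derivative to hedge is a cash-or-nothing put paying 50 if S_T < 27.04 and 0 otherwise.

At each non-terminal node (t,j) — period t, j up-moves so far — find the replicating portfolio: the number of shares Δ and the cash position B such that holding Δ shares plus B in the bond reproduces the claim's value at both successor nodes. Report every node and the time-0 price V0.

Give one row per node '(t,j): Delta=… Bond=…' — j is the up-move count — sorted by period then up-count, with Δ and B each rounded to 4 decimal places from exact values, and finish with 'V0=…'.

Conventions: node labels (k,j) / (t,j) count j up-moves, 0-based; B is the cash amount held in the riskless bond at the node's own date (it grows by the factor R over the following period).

(0,0): Delta=-0.4869 Bond=17.6910
(1,0): Delta=-1.4224 Bond=40.6100
(1,1): Delta=-0.2103 Bond=9.4027
(2,0): Delta=-3.1167 Bond=74.2691
(2,1): Delta=-0.9215 Bond=31.3159
(2,2): Delta=0.0000 Bond=0.0000
(3,0): Delta=0.0000 Bond=44.2478
(3,1): Delta=-4.0382 Bond=104.2984
(3,2): Delta=0.0000 Bond=0.0000
(3,3): Delta=0.0000 Bond=0.0000
V0=3.5718

Under the risk-neutral measure, an up-move has probability p* = (R−d)/(u−d) = 0.6607 and values discount at R = 1.13.
Terminal payoffs: V(4,0)=50.0000, V(4,1)=50.0000, V(4,2)=0.0000, V(4,3)=0.0000, V(4,4)=0.0000
(3,0): S=12.7303. Δ = (V_up−V_dn)/(S_up−S_dn) = (50.0000−50.0000)/(16.8040−9.6750) = 0.0000. V = [p*·50.0000 + (1−p*)·50.0000]/1.13 = 44.2478. B = V − Δ·S = 44.2478.
(3,1): S=22.1105. Δ = (V_up−V_dn)/(S_up−S_dn) = (0.0000−50.0000)/(29.1859−16.8040) = -4.0382. V = [p*·0.0000 + (1−p*)·50.0000]/1.13 = 15.0126. B = V − Δ·S = 104.2984.
(3,2): S=38.4025. Δ = (V_up−V_dn)/(S_up−S_dn) = (0.0000−0.0000)/(50.6913−29.1859) = 0.0000. V = [p*·0.0000 + (1−p*)·0.0000]/1.13 = 0.0000. B = V − Δ·S = 0.0000.
(3,3): S=66.6991. Δ = (V_up−V_dn)/(S_up−S_dn) = (0.0000−0.0000)/(88.0428−50.6913) = 0.0000. V = [p*·0.0000 + (1−p*)·0.0000]/1.13 = 0.0000. B = V − Δ·S = 0.0000.
(2,0): S=16.7504. Δ = (V_up−V_dn)/(S_up−S_dn) = (15.0126−44.2478)/(22.1105−12.7303) = -3.1167. V = [p*·15.0126 + (1−p*)·44.2478]/1.13 = 22.0635. B = V − Δ·S = 74.2691.
(2,1): S=29.0928. Δ = (V_up−V_dn)/(S_up−S_dn) = (0.0000−15.0126)/(38.4025−22.1105) = -0.9215. V = [p*·0.0000 + (1−p*)·15.0126]/1.13 = 4.5076. B = V − Δ·S = 31.3159.
(2,2): S=50.5296. Δ = (V_up−V_dn)/(S_up−S_dn) = (0.0000−0.0000)/(66.6991−38.4025) = 0.0000. V = [p*·0.0000 + (1−p*)·0.0000]/1.13 = 0.0000. B = V − Δ·S = 0.0000.
(1,0): S=22.0400. Δ = (V_up−V_dn)/(S_up−S_dn) = (4.5076−22.0635)/(29.0928−16.7504) = -1.4224. V = [p*·4.5076 + (1−p*)·22.0635]/1.13 = 9.2602. B = V − Δ·S = 40.6100.
(1,1): S=38.2800. Δ = (V_up−V_dn)/(S_up−S_dn) = (0.0000−4.5076)/(50.5296−29.0928) = -0.2103. V = [p*·0.0000 + (1−p*)·4.5076]/1.13 = 1.3534. B = V − Δ·S = 9.4027.
(0,0): S=29.0000. Δ = (V_up−V_dn)/(S_up−S_dn) = (1.3534−9.2602)/(38.2800−22.0400) = -0.4869. V = [p*·1.3534 + (1−p*)·9.2602]/1.13 = 3.5718. B = V − Δ·S = 17.6910.
Verification: the root portfolio costs Δ(0,0)·S0 + B(0,0) = 3.5718, matching V0.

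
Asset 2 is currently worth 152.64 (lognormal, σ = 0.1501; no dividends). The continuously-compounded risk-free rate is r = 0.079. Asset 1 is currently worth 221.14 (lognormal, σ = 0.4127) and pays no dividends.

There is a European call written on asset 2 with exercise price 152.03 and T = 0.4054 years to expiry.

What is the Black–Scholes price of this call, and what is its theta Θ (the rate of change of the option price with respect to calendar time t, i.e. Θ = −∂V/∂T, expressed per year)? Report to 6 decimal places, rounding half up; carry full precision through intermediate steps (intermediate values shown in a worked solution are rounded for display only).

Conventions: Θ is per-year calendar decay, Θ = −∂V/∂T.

price = 8.816504
Θ = -13.874968

σ√T = 0.1501·√0.4054 = 0.095570
d₁ = (ln(S/K) + (r+σ²/2)T) / (σ√T) = (ln(152.64/152.03) + (0.079+0.1501²/2)·0.4054) / 0.095570 = (0.004004 + 0.036593) / 0.095570 = 0.424795
d₂ = d₁ − σ√T = 0.424795 − 0.095570 = 0.329225
e^{−rT} = 0.968481
N(d₁) = 0.664507,  N(d₂) = 0.629007
Call price V = S·N(d₁) − K·e^{−rT}·N(d₂) = 101.430352 − 92.613848 = 8.816504
φ(d₁) = (1/√(2π))·e^{−d₁²/2} = 0.364524
Θ = −S·φ(d₁)·σ/(2√T) − r·K·e^{−rT}·N(d₂) = −6.558474 − 7.316494 = -13.874968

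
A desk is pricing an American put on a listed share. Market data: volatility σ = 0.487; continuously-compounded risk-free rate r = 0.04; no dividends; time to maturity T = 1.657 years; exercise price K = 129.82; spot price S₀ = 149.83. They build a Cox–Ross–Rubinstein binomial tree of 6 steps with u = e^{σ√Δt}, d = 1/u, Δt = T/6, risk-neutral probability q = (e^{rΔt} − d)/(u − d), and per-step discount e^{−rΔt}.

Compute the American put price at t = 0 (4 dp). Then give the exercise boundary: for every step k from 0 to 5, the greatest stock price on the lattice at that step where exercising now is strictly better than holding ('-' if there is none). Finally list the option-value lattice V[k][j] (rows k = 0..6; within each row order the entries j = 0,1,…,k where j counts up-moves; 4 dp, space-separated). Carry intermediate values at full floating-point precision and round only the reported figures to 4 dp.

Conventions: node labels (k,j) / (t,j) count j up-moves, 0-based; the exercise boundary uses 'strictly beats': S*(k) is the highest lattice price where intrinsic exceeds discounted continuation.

Δt=0.27617  u=1.29166  d=0.77420  q=0.45783  discount=0.98901
step 6 (expiry): payoffs max(K−S,0) = 97.5562 75.9918 40.0142 0.0000 0.0000 0.0000 0.0000
step 5: (k=5,j=0): S=41.6737, K−S=88.1463, hold=86.7201 ⇒ V=88.1463 exercise | (k=5,j=1): S=69.5275, K−S=60.2925, hold=58.8663 ⇒ V=60.2925 exercise | (k=5,j=2): S=115.9983, K−S=13.8217, hold=21.4561 ⇒ V=21.4561 continue | (k=5,j=3): S=193.5290, K−S=0.0000, hold=0.0000 ⇒ V=0.0000 continue | (k=5,j=4): S=322.8796, K−S=0.0000, hold=0.0000 ⇒ V=0.0000 continue | (k=5,j=5): S=538.6855, K−S=0.0000, hold=0.0000 ⇒ V=0.0000 continue  boundary S*=69.5275
step 4: (k=4,j=0): S=53.8282, K−S=75.9918, hold=74.5656 ⇒ V=75.9918 exercise | (k=4,j=1): S=89.8058, K−S=40.0142, hold=42.0449 ⇒ V=42.0449 continue | (k=4,j=2): S=149.8300, K−S=0.0000, hold=11.5050 ⇒ V=11.5050 continue | (k=4,j=3): S=249.9732, K−S=0.0000, hold=0.0000 ⇒ V=0.0000 continue | (k=4,j=4): S=417.0498, K−S=0.0000, hold=0.0000 ⇒ V=0.0000 continue  boundary S*=53.8282
step 3: (k=3,j=0): S=69.5275, K−S=60.2925, hold=59.7858 ⇒ V=60.2925 exercise | (k=3,j=1): S=115.9983, K−S=13.8217, hold=27.7545 ⇒ V=27.7545 continue | (k=3,j=2): S=193.5290, K−S=0.0000, hold=6.1691 ⇒ V=6.1691 continue | (k=3,j=3): S=322.8796, K−S=0.0000, hold=0.0000 ⇒ V=0.0000 continue  boundary S*=69.5275
step 2: (k=2,j=0): S=89.8058, K−S=40.0142, hold=44.8968 ⇒ V=44.8968 continue | (k=2,j=1): S=149.8300, K−S=0.0000, hold=17.6757 ⇒ V=17.6757 continue | (k=2,j=2): S=249.9732, K−S=0.0000, hold=3.3080 ⇒ V=3.3080 continue  boundary S*=-
step 1: (k=1,j=0): S=115.9983, K−S=13.8217, hold=32.0778 ⇒ V=32.0778 continue | (k=1,j=1): S=193.5290, K−S=0.0000, hold=10.9758 ⇒ V=10.9758 continue  boundary S*=-
step 0: (k=0,j=0): S=149.8300, K−S=0.0000, hold=22.1704 ⇒ V=22.1704 continue  boundary S*=-

price = 22.1704
boundary = - - - 69.5275 53.8282 69.5275
tree:
22.1704
32.0778 10.9758
44.8968 17.6757 3.3080
60.2925 27.7545 6.1691 0.0000
75.9918 42.0449 11.5050 0.0000 0.0000
88.1463 60.2925 21.4561 0.0000 0.0000 0.0000
97.5562 75.9918 40.0142 0.0000 0.0000 0.0000 0.0000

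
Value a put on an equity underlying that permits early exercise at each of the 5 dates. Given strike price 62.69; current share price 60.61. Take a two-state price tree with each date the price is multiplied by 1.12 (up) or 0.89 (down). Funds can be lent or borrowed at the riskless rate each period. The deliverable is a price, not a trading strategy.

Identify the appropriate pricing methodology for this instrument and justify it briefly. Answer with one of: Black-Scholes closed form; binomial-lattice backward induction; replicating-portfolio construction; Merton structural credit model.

Key observation: the defining feature is the embedded early-exercise option across 5 discrete dates on the spot-60.61 tree; pricing the strike-62.69 put means working backward with an exercise test at every node.

framework: binomial-lattice backward induction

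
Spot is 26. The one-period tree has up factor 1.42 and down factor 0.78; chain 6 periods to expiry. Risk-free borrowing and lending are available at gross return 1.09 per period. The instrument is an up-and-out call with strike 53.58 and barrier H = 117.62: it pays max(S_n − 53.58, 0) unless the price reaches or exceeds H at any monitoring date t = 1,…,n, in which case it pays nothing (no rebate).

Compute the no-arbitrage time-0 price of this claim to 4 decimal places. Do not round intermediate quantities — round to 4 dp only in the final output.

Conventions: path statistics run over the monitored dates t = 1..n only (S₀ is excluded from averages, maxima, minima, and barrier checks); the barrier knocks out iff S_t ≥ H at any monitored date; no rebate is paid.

price = 4.0083

Set p* = 0.4844 (from d < R < u); the path-dependent value is the discounted p*-expectation over all price paths.
Enumerate all 2^6 = 64 price paths (U = up ×1.42, D = down ×0.78); each path with k up-moves has probability p*^k·(1−p*)^(6−k).
DDDDDD: M=20.2800, payoff=0.0000, prob=0.018793
UDDDDD: M=36.9200, payoff=0.0000, prob=0.017654
DUDDDD: M=28.7976, payoff=0.0000, prob=0.017654
UUDDDD: M=52.4264, payoff=0.0000, prob=0.016584
DDUDDD: M=22.4621, payoff=0.0000, prob=0.017654
UDUDDD: M=40.8926, payoff=0.0000, prob=0.016584
DUUDDD: M=40.8926, payoff=0.0000, prob=0.016584
UUUDDD: M=74.4455, payoff=0.0000, prob=0.015579
DDDUDD: M=20.2800, payoff=0.0000, prob=0.017654
UDDUDD: M=36.9200, payoff=0.0000, prob=0.016584
DUDUDD: M=31.8962, payoff=0.0000, prob=0.016584
UUDUDD: M=58.0675, payoff=0.0000, prob=0.015579
DDUUDD: M=31.8962, payoff=0.0000, prob=0.016584
UDUUDD: M=58.0675, payoff=0.0000, prob=0.015579
DUUUDD: M=58.0675, payoff=0.0000, prob=0.015579
UUUUDD: M=105.7126, payoff=10.7355, prob=0.014635
DDDDUD: M=20.2800, payoff=0.0000, prob=0.017654
UDDDUD: M=36.9200, payoff=0.0000, prob=0.016584
DUDDUD: M=28.7976, payoff=0.0000, prob=0.016584
UUDDUD: M=52.4264, payoff=0.0000, prob=0.015579
DDUDUD: M=24.8791, payoff=0.0000, prob=0.016584
UDUDUD: M=45.2926, payoff=0.0000, prob=0.015579
DUUDUD: M=45.2926, payoff=0.0000, prob=0.015579
UUUDUD: M=82.4558, payoff=10.7355, prob=0.014635
DDDUUD: M=24.8791, payoff=0.0000, prob=0.016584
UDDUUD: M=45.2926, payoff=0.0000, prob=0.015579
DUDUUD: M=45.2926, payoff=0.0000, prob=0.015579
UUDUUD: M=82.4558, payoff=10.7355, prob=0.014635
DDUUUD: M=45.2926, payoff=0.0000, prob=0.015579
UDUUUD: M=82.4558, payoff=10.7355, prob=0.014635
DUUUUD: M=82.4558, payoff=10.7355, prob=0.014635
UUUUUD: M=150.1119, payoff=0.0000, prob=0.013748
DDDDDU: M=20.2800, payoff=0.0000, prob=0.017654
UDDDDU: M=36.9200, payoff=0.0000, prob=0.016584
DUDDDU: M=28.7976, payoff=0.0000, prob=0.016584
UUDDDU: M=52.4264, payoff=0.0000, prob=0.015579
DDUDDU: M=22.4621, payoff=0.0000, prob=0.016584
UDUDDU: M=40.8926, payoff=0.0000, prob=0.015579
DUUDDU: M=40.8926, payoff=0.0000, prob=0.015579
UUUDDU: M=74.4455, payoff=10.7355, prob=0.014635
DDDUDU: M=20.2800, payoff=0.0000, prob=0.016584
UDDUDU: M=36.9200, payoff=0.0000, prob=0.015579
DUDUDU: M=35.3283, payoff=0.0000, prob=0.015579
UUDUDU: M=64.3155, payoff=10.7355, prob=0.014635
DDUUDU: M=35.3283, payoff=0.0000, prob=0.015579
UDUUDU: M=64.3155, payoff=10.7355, prob=0.014635
DUUUDU: M=64.3155, payoff=10.7355, prob=0.014635
UUUUDU: M=117.0873, payoff=63.5073, prob=0.013748
DDDDUU: M=20.2800, payoff=0.0000, prob=0.016584
UDDDUU: M=36.9200, payoff=0.0000, prob=0.015579
DUDDUU: M=35.3283, payoff=0.0000, prob=0.015579
UUDDUU: M=64.3155, payoff=10.7355, prob=0.014635
DDUDUU: M=35.3283, payoff=0.0000, prob=0.015579
UDUDUU: M=64.3155, payoff=10.7355, prob=0.014635
DUUDUU: M=64.3155, payoff=10.7355, prob=0.014635
UUUDUU: M=117.0873, payoff=63.5073, prob=0.013748
DDDUUU: M=35.3283, payoff=0.0000, prob=0.015579
UDDUUU: M=64.3155, payoff=10.7355, prob=0.014635
DUDUUU: M=64.3155, payoff=10.7355, prob=0.014635
UUDUUU: M=117.0873, payoff=63.5073, prob=0.013748
DDUUUU: M=64.3155, payoff=10.7355, prob=0.014635
UDUUUU: M=117.0873, payoff=63.5073, prob=0.013748
DUUUUU: M=117.0873, payoff=63.5073, prob=0.013748
UUUUUU: M=213.1589, payoff=0.0000, prob=0.012915
Price = Σ prob·payoff / R^6 = 6.722251 / 1.677100 = 4.0083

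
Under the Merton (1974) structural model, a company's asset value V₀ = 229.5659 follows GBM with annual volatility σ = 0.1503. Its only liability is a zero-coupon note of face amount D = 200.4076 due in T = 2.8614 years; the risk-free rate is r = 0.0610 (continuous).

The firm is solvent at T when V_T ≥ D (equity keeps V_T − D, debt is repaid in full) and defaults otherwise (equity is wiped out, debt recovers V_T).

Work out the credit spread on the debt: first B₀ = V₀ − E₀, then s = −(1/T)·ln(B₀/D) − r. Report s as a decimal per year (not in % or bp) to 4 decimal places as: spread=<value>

spread=0.0056

With assets at 229.5659 and a single debt payment of 200.4076 at 2.8614 years:
d₁ = [ln(V₀/D) + (r + σ²/2)T] / (σ√T)
   = [ln(229.5659/200.4076) + (0.0610 + 0.5·0.1503²)·2.8614] / (0.1503·√2.8614)
   = [0.135837 + 0.206865] / 0.254243 = 1.347933
d₂ = d₁ − σ√T = 1.347933 − 0.254243 = 1.093690
N(d₁) = 0.911160,  N(d₂) = 0.862955,  e^(−rT) = 0.839839
E₀ = V₀·N(d₁) − D·e^(−rT)·N(d₂)
   = 229.5659·0.911160 − 200.4076·0.839839·0.862955 = 63.927328
B₀ = V₀ − E₀ = 229.5659 − 63.927328 = 165.638572
spread = −(1/T)·ln(B₀/D) − r = −(1/2.8614)·ln(165.638572/200.4076) − 0.0610 = 0.00559158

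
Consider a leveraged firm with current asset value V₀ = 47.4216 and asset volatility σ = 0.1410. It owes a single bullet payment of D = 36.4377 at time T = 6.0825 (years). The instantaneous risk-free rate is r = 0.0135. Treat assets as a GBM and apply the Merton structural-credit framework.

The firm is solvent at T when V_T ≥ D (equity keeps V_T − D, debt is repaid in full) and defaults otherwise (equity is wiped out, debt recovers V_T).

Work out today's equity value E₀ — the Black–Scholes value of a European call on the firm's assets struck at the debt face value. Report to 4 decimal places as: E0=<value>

Apply the equity-as-call identities (strike 36.4377, horizon 6.0825 years):
d₁ = [ln(V₀/D) + (r + σ²/2)T] / (σ√T)
   = [ln(47.4216/36.4377) + (0.0135 + 0.5·0.1410²)·6.0825] / (0.1410·√6.0825)
   = [0.263474 + 0.142577] / 0.347744 = 1.167670
d₂ = d₁ − σ√T = 1.167670 − 0.347744 = 0.819926
N(d₁) = 0.878530,  N(d₂) = 0.793871,  e^(−rT) = 0.921167
E₀ = V₀·N(d₁) − D·e^(−rT)·N(d₂)
   = 47.4216·0.878530 − 36.4377·0.921167·0.793871 = 15.014860

E0=15.0149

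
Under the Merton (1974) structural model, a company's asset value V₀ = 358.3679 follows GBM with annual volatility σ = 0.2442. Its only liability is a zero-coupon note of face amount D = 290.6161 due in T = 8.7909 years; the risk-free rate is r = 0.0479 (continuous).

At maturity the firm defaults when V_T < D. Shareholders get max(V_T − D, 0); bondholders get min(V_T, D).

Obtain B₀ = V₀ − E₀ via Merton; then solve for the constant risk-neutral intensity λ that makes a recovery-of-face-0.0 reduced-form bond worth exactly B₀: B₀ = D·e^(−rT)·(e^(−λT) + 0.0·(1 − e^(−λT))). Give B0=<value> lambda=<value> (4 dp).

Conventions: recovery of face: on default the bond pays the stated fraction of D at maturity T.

B0=171.4770 lambda=0.0121

Work the structural quantities from V₀ = 358.3679 against face 290.6161:
d₁ = [ln(V₀/D) + (r + σ²/2)T] / (σ√T)
   = [ln(358.3679/290.6161) + (0.0479 + 0.5·0.2442²)·8.7909] / (0.2442·√8.7909)
   = [0.209557 + 0.683201] / 0.724040 = 1.233023
d₂ = d₁ − σ√T = 1.233023 − 0.724040 = 0.508984
N(d₁) = 0.891216,  N(d₂) = 0.694618,  e^(−rT) = 0.656335
E₀ = V₀·N(d₁) − D·e^(−rT)·N(d₂)
   = 358.3679·0.891216 − 290.6161·0.656335·0.694618 = 186.890870
B₀ = V₀ − E₀ = 358.3679 − 186.890870 = 171.477030
e^(−λT) = (B₀·e^(rT)/D − 0)/(1 − 0) = (171.4770·1.523612/290.6161 − 0)/1 = 0.89900211
λ = −ln(0.89900211)/8.7909 = 0.012111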